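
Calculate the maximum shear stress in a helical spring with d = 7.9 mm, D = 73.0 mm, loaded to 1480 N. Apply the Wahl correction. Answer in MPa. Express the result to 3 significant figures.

Spring index C = D/d = 73.0/7.9 = 9.2405
K_W = (4C−1)/(4C−4) + 0.615/C = 35.962/32.962 + 0.0666 = 1.1576
τ₀ = 8FD/(πd³) = 8·1480·73.0/(π·7.9³) = 864320/1548.9 = 558.01 MPa
τ_max = K·τ₀ = 1.1576 × 558.01 = 645.94 MPa

646 MPa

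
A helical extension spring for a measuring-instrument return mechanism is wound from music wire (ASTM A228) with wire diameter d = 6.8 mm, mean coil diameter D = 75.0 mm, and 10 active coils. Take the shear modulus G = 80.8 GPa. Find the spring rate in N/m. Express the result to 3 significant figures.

k = Gd⁴/(8D³N_a) = (80.8×10³ × 6.8⁴) / (8 × 75.0³ × 10)
  = 1.72762e+08 / 3.375e+07 = 5.1189 N/mm = 5118.9 N/m

5120 N/m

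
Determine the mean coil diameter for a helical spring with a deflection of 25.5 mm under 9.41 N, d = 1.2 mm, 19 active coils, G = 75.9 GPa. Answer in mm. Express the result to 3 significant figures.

Required rate k = F/δ = 9.41/25.5 = 0.36902 N/mm
D = (Gd⁴/(8N_a·k))^(1/3) = (75.9×10³·1.2⁴/(8·19·0.36902))^(1/3)
  = (2805.91)^(1/3) = 14.1045 mm

14.1 mm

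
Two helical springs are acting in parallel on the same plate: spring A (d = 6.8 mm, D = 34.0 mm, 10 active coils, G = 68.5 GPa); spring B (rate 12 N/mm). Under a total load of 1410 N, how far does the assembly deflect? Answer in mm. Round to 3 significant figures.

k_A = Gd⁴/(8D³N_a) = (68.5×10³)(6.8⁴)/(8·34.0³·10) = 46.58 N/mm
Parallel: k_eq = 46.58 + 12 = 58.58 N/mm
δ = F/k_eq = 1410/58.58 = 24.07 mm

24.1 mm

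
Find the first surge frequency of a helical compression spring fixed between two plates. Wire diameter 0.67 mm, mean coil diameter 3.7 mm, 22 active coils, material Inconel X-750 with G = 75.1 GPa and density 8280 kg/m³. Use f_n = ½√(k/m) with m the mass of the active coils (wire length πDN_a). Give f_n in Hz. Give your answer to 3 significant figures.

k = Gd⁴/(8D³N_a) = (75.1×10³)(0.67⁴)/(8·3.7³·22) = 1.6975 N/mm = 1697.5 N/m
Wire length L = πDN_a = π·3.7·22 = 255.73 mm
m = ρ·(πd²/4)·L = 8280 × 0.35257×10⁻⁶ m² × 0.25573 m = 0.00074652 kg
f_n = ½√(k/m) = 0.5·√(1697.5/0.00074652) = 0.5·√(2.2739e+06) = 753.98 Hz

754 Hz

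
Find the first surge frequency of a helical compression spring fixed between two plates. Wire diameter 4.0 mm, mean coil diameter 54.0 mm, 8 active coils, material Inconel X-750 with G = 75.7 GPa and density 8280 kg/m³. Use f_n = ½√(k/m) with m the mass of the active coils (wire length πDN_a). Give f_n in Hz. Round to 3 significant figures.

k = Gd⁴/(8D³N_a) = (75.7×10³)(4.0⁴)/(8·54.0³·8) = 1.923 N/mm = 1923 N/m
Wire length L = πDN_a = π·54.0·8 = 1357.2 mm
m = ρ·(πd²/4)·L = 8280 × 12.566×10⁻⁶ m² × 1.3572 m = 0.14121 kg
f_n = ½√(k/m) = 0.5·√(1923/0.14121) = 0.5·√(13618) = 58.347 Hz

58.3 Hz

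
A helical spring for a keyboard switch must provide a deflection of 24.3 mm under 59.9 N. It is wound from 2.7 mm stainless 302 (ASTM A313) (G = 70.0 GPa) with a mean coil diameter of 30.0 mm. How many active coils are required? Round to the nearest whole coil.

Required rate k = F/δ = 59.9/24.3 = 2.465 N/mm
N_a = Gd⁴/(8D³k) = (70.0×10³ × 2.7⁴)/(8 × 30.0³ × 2.465)
    = 3.72009e+06 / 532444 = 6.987 → 7 coils

7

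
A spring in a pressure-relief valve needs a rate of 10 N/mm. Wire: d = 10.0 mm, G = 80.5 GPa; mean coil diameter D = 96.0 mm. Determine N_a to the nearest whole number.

N_a = Gd⁴/(8D³k) = (80.5×10³ × 10.0⁴)/(8 × 96.0³ × 10)
    = 8.05e+08 / 7.07789e+07 = 11.37 → 11 coils

11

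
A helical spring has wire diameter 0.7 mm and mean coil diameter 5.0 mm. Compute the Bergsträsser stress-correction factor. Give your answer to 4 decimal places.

1.1955

C = D/d = 5.0/0.7 = 7.1429
K_B = (4C+2)/(4C−3) = 30.571/25.571 = 1.1955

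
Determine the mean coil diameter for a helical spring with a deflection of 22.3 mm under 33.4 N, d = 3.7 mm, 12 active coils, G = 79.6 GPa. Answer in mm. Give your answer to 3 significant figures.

47.0 mm

Required rate k = F/δ = 33.4/22.3 = 1.4978 N/mm
D = (Gd⁴/(8N_a·k))^(1/3) = (79.6×10³·3.7⁴/(8·12·1.4978))^(1/3)
  = (103755)^(1/3) = 46.9897 mm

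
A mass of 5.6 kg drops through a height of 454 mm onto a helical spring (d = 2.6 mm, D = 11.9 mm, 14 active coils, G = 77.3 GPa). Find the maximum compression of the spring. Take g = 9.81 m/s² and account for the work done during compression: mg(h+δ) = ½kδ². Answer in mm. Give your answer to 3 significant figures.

k = Gd⁴/(8D³N_a) = (77.3×10³)(2.6⁴)/(8·11.9³·14) = 18.716 N/mm
W = mg = 5.6 × 9.81 = 54.936 N
½kδ² − Wδ − Wh = 0 → δ = (W + √(W² + 2kWh))/k
δ = (54.936 + √(3018 + 933591))/18.716 = (54.936 + 967.79)/18.716 = 54.644 mm

54.6 mm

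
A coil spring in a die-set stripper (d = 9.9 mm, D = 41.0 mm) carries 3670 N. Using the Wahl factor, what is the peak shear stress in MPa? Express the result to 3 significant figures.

Spring index C = D/d = 41.0/9.9 = 4.1414
K_W = (4C−1)/(4C−4) + 0.615/C = 15.566/12.566 + 0.1485 = 1.3872
τ₀ = 8FD/(πd³) = 8·3670·41.0/(π·9.9³) = 1.20376e+06/3048.3 = 394.9 MPa
τ_max = K·τ₀ = 1.3872 × 394.9 = 547.82 MPa

548 MPa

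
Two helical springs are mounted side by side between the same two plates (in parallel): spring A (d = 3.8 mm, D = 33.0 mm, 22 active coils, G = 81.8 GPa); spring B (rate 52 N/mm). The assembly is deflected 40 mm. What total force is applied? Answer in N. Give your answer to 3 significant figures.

k_A = Gd⁴/(8D³N_a) = (81.8×10³)(3.8⁴)/(8·33.0³·22) = 2.6967 N/mm
Parallel: k_eq = 2.6967 + 52 = 54.697 N/mm
F = k_eq·δ = 54.697·40 = 2187.9 N

2190 N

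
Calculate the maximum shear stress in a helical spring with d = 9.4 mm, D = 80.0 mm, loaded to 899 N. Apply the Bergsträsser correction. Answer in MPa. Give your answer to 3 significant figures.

Spring index C = D/d = 80.0/9.4 = 8.5106
K_B = (4C+2)/(4C−3) = 36.043/31.043 = 1.1611
τ₀ = 8FD/(πd³) = 8·899·80.0/(π·9.4³) = 575360/2609.4 = 220.5 MPa
τ_max = K·τ₀ = 1.1611 × 220.5 = 256.01 MPa

256 MPa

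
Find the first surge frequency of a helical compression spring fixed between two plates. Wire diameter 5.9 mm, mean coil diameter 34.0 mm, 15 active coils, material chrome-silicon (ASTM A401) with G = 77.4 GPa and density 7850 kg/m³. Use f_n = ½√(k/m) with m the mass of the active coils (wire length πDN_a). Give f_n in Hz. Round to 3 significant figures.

k = Gd⁴/(8D³N_a) = (77.4×10³)(5.9⁴)/(8·34.0³·15) = 19.885 N/mm = 19885 N/m
Wire length L = πDN_a = π·34.0·15 = 1602.2 mm
m = ρ·(πd²/4)·L = 7850 × 27.34×10⁻⁶ m² × 1.6022 m = 0.34386 kg
f_n = ½√(k/m) = 0.5·√(19885/0.34386) = 0.5·√(57829) = 120.24 Hz

120 Hz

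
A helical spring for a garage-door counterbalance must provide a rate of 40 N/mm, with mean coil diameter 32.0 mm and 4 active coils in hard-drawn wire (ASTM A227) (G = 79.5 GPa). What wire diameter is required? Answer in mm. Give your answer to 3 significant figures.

d = (8D³N_a·k / G)^(1/4) = (8·32.0³·4·40 / (79.5×10³))^0.25
  = (527.59)^0.25 = 4.7926 mm

4.79 mm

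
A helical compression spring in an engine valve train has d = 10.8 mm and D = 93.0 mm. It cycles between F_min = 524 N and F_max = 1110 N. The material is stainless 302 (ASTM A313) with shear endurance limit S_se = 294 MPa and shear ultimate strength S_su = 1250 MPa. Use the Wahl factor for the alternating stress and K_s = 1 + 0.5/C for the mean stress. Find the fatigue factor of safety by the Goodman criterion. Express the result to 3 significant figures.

C = D/d = 93.0/10.8 = 8.6111; K_W = (4C−1)/(4C−4)+0.615/C = 1.1700; K_s = 1+0.5/C = 1.0581
F_a = (F_max−F_min)/2 = 293 N; F_m = (F_max+F_min)/2 = 817 N
τ_a = K_W·8F_aD/(πd³) = 1.1700 × 55.083 = 64.445 MPa
τ_m = K_s·8F_mD/(πd³) = 1.0581 × 153.59 = 162.51 MPa
Goodman: 1/n_f = τ_a/S_se + τ_m/S_su = 64.445/294 + 162.51/1250 = 0.21920 + 0.13001 = 0.34921
n_f = 1/0.34921 = 2.864

2.86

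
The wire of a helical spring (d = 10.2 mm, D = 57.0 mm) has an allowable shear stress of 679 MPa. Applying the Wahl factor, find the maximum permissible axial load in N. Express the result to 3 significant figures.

3900 N

C = D/d = 57.0/10.2 = 5.5882
K_W = (4C−1)/(4C−4) + 0.615/C = 21.353/18.353 + 0.1101 = 1.2735
τ_max = K·8FD/(πd³) → F_max = τ_allow·πd³/(8DK)
F_max = 679·π·10.2³/(8·57.0·1.2735) = 2.2637e+06/580.72 = 3898.1 N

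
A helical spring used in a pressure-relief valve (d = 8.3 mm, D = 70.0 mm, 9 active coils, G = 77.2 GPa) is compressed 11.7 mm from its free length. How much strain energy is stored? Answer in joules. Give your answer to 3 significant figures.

1.02 J

k = Gd⁴/(8D³N_a) = (77.2×10³)(8.3⁴)/(8·70.0³·9) = 14.836 N/mm
U = ½kδ² = 0.5 × 14.836 × 11.7² = 1015.4 N·mm = 1.0154 J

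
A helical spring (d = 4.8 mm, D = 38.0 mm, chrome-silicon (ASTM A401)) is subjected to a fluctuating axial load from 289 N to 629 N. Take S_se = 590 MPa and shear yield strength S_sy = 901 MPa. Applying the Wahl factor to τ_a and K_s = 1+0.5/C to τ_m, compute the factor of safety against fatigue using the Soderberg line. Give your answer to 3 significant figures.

C = D/d = 38.0/4.8 = 7.9167; K_W = (4C−1)/(4C−4)+0.615/C = 1.1861; K_s = 1+0.5/C = 1.0632
F_a = (F_max−F_min)/2 = 170 N; F_m = (F_max+F_min)/2 = 459 N
τ_a = K_W·8F_aD/(πd³) = 1.1861 × 148.75 = 176.43 MPa
τ_m = K_s·8F_mD/(πd³) = 1.0632 × 401.62 = 426.98 MPa
Soderberg: 1/n_f = τ_a/S_se + τ_m/S_sy = 176.43/590 + 426.98/901 = 0.29904 + 0.47390 = 0.77294
n_f = 1/0.77294 = 1.294

1.29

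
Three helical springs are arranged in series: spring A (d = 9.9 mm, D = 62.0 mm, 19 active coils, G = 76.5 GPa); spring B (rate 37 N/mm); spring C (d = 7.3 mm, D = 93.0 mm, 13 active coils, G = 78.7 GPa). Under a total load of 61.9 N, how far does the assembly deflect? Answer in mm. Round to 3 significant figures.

k_A = Gd⁴/(8D³N_a) = (76.5×10³)(9.9⁴)/(8·62.0³·19) = 20.285 N/mm
k_C = Gd⁴/(8D³N_a) = (78.7×10³)(7.3⁴)/(8·93.0³·13) = 2.6717 N/mm
Series: 1/k_eq = 1/20.285 + 1/37 + 1/2.6717 = 0.45062; k_eq = 2.2192 N/mm
δ = F/k_eq = 61.9/2.2192 = 27.893 mm

27.9 mm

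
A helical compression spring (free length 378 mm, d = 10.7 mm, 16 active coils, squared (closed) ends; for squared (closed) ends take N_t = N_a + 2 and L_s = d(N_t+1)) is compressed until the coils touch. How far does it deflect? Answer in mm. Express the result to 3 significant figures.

175 mm

N_t = 18; L_s = 10.7·19 = 203.3 mm
δ_solid = L₀ − L_s = 378 − 203.3 = 174.7 mm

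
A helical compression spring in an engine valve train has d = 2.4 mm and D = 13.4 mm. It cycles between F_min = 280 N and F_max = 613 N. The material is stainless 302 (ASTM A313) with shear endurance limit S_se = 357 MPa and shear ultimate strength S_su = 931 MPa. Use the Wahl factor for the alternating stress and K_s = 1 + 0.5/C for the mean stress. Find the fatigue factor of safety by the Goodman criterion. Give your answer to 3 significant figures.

0.363

C = D/d = 13.4/2.4 = 5.5833; K_W = (4C−1)/(4C−4)+0.615/C = 1.2738; K_s = 1+0.5/C = 1.0896
F_a = (F_max−F_min)/2 = 166.5 N; F_m = (F_max+F_min)/2 = 446.5 N
τ_a = K_W·8F_aD/(πd³) = 1.2738 × 410.98 = 523.51 MPa
τ_m = K_s·8F_mD/(πd³) = 1.0896 × 1102.1 = 1200.8 MPa
Goodman: 1/n_f = τ_a/S_se + τ_m/S_su = 523.51/357 + 1200.8/931 = 1.46640 + 1.28983 = 2.7562
n_f = 1/2.7562 = 0.3628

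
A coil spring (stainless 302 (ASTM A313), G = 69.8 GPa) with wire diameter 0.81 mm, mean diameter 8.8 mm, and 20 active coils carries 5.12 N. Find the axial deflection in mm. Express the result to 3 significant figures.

k = Gd⁴/(8D³N_a) = (69.8×10³)(0.81⁴)/(8·8.8³·20) = 0.27557 N/mm
δ = F/k = 5.12 / 0.27557 = 18.58 mm

18.6 mm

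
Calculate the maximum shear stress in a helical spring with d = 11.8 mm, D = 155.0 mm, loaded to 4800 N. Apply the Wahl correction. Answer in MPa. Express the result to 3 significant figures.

Spring index C = D/d = 155.0/11.8 = 13.1356
K_W = (4C−1)/(4C−4) + 0.615/C = 51.542/48.542 + 0.0468 = 1.1086
τ₀ = 8FD/(πd³) = 8·4800·155.0/(π·11.8³) = 5.952e+06/5161.7 = 1153.1 MPa
τ_max = K·τ₀ = 1.1086 × 1153.1 = 1278.4 MPa

1280 MPa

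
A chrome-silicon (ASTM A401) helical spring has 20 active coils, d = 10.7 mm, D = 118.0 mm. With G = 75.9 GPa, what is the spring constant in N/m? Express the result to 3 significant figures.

k = Gd⁴/(8D³N_a) = (75.9×10³ × 10.7⁴) / (8 × 118.0³ × 20)
  = 9.94894e+08 / 2.62885e+08 = 3.7845 N/mm = 3784.5 N/m

3780 N/m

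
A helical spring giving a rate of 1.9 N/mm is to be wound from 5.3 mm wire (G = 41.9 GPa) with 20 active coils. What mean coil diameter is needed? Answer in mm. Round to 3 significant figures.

D = (Gd⁴/(8N_a·k))^(1/3) = (41.9×10³·5.3⁴/(8·20·1.9))^(1/3)
  = (108754)^(1/3) = 47.7326 mm

47.7 mm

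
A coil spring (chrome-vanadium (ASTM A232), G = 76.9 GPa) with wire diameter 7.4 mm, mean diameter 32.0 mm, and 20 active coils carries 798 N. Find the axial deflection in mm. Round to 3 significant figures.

18.1 mm

k = Gd⁴/(8D³N_a) = (76.9×10³)(7.4⁴)/(8·32.0³·20) = 43.983 N/mm
δ = F/k = 798 / 43.983 = 18.143 mm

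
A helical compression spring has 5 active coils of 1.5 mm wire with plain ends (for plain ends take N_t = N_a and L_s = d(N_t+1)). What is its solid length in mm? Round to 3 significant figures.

plain ends: N_t = N_a = 5
L_s = d·(N_t+1) = 1.5 × 6 = 9 mm

9.00 mm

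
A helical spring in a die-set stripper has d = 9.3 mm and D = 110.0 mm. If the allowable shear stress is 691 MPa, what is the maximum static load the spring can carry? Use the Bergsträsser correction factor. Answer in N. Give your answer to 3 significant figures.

C = D/d = 110.0/9.3 = 11.8280
K_B = (4C+2)/(4C−3) = 49.312/44.312 = 1.1128
τ_max = K·8FD/(πd³) → F_max = τ_allow·πd³/(8DK)
F_max = 691·π·9.3³/(8·110.0·1.1128) = 1.7461e+06/979.3 = 1783 N

1780 N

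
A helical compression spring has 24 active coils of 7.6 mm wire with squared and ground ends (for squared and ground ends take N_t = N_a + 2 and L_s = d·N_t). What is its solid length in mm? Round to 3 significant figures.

squared and ground ends: N_t = N_a + 2 = 24 + 2 = 26
L_s = d·N_t = 7.6 × 26 = 197.6 mm

198 mm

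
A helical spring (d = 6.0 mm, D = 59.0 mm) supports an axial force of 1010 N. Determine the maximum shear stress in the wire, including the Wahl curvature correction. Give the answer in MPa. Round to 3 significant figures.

Spring index C = D/d = 59.0/6.0 = 9.8333
K_W = (4C−1)/(4C−4) + 0.615/C = 38.333/35.333 + 0.0625 = 1.1474
τ₀ = 8FD/(πd³) = 8·1010·59.0/(π·6.0³) = 476720/678.58 = 702.52 MPa
τ_max = K·τ₀ = 1.1474 × 702.52 = 806.11 MPa

806 MPa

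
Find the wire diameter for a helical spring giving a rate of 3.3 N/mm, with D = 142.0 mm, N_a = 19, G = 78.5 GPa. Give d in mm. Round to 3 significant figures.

d = (8D³N_a·k / G)^(1/4) = (8·142.0³·19·3.3 / (78.5×10³))^0.25
  = (18296)^0.25 = 11.6302 mm

11.6 mm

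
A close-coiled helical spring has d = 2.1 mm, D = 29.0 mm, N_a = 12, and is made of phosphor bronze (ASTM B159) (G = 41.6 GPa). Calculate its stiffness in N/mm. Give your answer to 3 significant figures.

k = Gd⁴/(8D³N_a) = (41.6×10³ × 2.1⁴) / (8 × 29.0³ × 12)
  = 809041 / 2.34134e+06 = 0.34555 N/mm

0.346 N/mm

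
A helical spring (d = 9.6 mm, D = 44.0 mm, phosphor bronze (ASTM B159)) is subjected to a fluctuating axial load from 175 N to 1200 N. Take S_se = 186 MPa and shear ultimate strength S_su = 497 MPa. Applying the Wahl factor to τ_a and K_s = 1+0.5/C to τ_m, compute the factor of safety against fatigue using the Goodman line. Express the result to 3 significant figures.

1.51

C = D/d = 44.0/9.6 = 4.5833; K_W = (4C−1)/(4C−4)+0.615/C = 1.3435; K_s = 1+0.5/C = 1.1091
F_a = (F_max−F_min)/2 = 512.5 N; F_m = (F_max+F_min)/2 = 687.5 N
τ_a = K_W·8F_aD/(πd³) = 1.3435 × 64.904 = 87.198 MPa
τ_m = K_s·8F_mD/(πd³) = 1.1091 × 87.067 = 96.565 MPa
Goodman: 1/n_f = τ_a/S_se + τ_m/S_su = 87.198/186 + 96.565/497 = 0.46881 + 0.19430 = 0.6631
n_f = 1/0.6631 = 1.508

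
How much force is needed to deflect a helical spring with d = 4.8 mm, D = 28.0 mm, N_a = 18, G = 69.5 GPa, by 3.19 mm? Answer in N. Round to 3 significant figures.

k = Gd⁴/(8D³N_a) = (69.5×10³)(4.8⁴)/(8·28.0³·18) = 11.671 N/mm
F = k·δ = 11.671 × 3.19 = 37.231 N

37.2 N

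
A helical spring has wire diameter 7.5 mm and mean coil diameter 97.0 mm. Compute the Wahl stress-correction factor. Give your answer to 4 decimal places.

1.1104

C = D/d = 97.0/7.5 = 12.9333
K_W = (4C−1)/(4C−4) + 0.615/C = 50.733/47.733 + 0.0476 = 1.1104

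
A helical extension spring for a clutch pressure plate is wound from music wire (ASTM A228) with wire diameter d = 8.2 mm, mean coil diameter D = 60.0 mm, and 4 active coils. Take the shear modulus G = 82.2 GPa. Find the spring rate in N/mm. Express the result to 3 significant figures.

53.8 N/mm

k = Gd⁴/(8D³N_a) = (82.2×10³ × 8.2⁴) / (8 × 60.0³ × 4)
  = 3.71644e+08 / 6.912e+06 = 53.768 N/mm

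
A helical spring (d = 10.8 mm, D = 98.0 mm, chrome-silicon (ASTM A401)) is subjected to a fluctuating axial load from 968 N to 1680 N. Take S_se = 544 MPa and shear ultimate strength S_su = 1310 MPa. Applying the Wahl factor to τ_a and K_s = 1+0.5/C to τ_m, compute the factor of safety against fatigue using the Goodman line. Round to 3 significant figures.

2.76

C = D/d = 98.0/10.8 = 9.0741; K_W = (4C−1)/(4C−4)+0.615/C = 1.1607; K_s = 1+0.5/C = 1.0551
F_a = (F_max−F_min)/2 = 356 N; F_m = (F_max+F_min)/2 = 1324 N
τ_a = K_W·8F_aD/(πd³) = 1.1607 × 70.525 = 81.856 MPa
τ_m = K_s·8F_mD/(πd³) = 1.0551 × 262.29 = 276.74 MPa
Goodman: 1/n_f = τ_a/S_se + τ_m/S_su = 81.856/544 + 276.74/1310 = 0.15047 + 0.21125 = 0.36173
n_f = 1/0.36173 = 2.765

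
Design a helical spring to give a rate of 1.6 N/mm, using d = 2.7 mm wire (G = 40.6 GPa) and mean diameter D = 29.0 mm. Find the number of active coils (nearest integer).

7

N_a = Gd⁴/(8D³k) = (40.6×10³ × 2.7⁴)/(8 × 29.0³ × 1.6)
    = 2.15765e+06 / 312179 = 6.912 → 7 coils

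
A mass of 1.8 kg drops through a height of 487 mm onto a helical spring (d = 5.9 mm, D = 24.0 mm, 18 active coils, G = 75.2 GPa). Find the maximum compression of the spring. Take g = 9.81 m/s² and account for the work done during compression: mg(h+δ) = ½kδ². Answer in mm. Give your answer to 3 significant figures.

k = Gd⁴/(8D³N_a) = (75.2×10³)(5.9⁴)/(8·24.0³·18) = 45.775 N/mm
W = mg = 1.8 × 9.81 = 17.658 N
½kδ² − Wδ − Wh = 0 → δ = (W + √(W² + 2kWh))/k
δ = (17.658 + √(311.8 + 787282))/45.775 = (17.658 + 887.46)/45.775 = 19.773 mm

19.8 mm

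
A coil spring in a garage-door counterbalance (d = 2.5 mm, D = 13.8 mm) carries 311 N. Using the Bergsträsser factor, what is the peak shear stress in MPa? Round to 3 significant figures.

Spring index C = D/d = 13.8/2.5 = 5.5200
K_B = (4C+2)/(4C−3) = 24.080/19.080 = 1.2621
τ₀ = 8FD/(πd³) = 8·311·13.8/(π·2.5³) = 34334.4/49.087 = 699.45 MPa
τ_max = K·τ₀ = 1.2621 × 699.45 = 882.75 MPa

883 MPa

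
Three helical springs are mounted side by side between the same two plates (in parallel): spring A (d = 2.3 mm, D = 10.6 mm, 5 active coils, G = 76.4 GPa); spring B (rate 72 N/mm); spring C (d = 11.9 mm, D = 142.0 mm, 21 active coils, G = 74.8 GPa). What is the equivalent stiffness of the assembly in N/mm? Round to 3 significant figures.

k_A = Gd⁴/(8D³N_a) = (76.4×10³)(2.3⁴)/(8·10.6³·5) = 44.877 N/mm
k_C = Gd⁴/(8D³N_a) = (74.8×10³)(11.9⁴)/(8·142.0³·21) = 3.1183 N/mm
Parallel: k_eq = 44.877 + 72 + 3.1183 = 120 N/mm

120 N/mm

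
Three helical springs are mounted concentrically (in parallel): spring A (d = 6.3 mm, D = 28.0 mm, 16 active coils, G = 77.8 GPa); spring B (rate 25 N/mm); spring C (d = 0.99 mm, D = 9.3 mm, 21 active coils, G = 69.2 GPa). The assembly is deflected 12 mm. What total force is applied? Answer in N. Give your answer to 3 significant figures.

829 N

k_A = Gd⁴/(8D³N_a) = (77.8×10³)(6.3⁴)/(8·28.0³·16) = 43.617 N/mm
k_C = Gd⁴/(8D³N_a) = (69.2×10³)(0.99⁴)/(8·9.3³·21) = 0.49191 N/mm
Parallel: k_eq = 43.617 + 25 + 0.49191 = 69.109 N/mm
F = k_eq·δ = 69.109·12 = 829.31 N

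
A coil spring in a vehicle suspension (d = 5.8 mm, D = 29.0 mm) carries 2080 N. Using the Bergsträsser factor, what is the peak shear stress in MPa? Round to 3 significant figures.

Spring index C = D/d = 29.0/5.8 = 5.0000
K_B = (4C+2)/(4C−3) = 22.000/17.000 = 1.2941
τ₀ = 8FD/(πd³) = 8·2080·29.0/(π·5.8³) = 482560/612.96 = 787.26 MPa
τ_max = K·τ₀ = 1.2941 × 787.26 = 1018.8 MPa

1020 MPa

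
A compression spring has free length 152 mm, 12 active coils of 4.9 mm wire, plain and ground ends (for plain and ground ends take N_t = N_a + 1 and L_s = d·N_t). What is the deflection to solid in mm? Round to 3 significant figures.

88.3 mm

N_t = 13; L_s = 4.9·13 = 63.7 mm
δ_solid = L₀ − L_s = 152 − 63.7 = 88.3 mm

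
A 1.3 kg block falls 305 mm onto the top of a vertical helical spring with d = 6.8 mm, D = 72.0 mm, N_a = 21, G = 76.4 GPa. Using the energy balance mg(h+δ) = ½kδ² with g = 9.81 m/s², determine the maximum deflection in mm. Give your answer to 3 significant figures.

59.8 mm

k = Gd⁴/(8D³N_a) = (76.4×10³)(6.8⁴)/(8·72.0³·21) = 2.6051 N/mm
W = mg = 1.3 × 9.81 = 12.753 N
½kδ² − Wδ − Wh = 0 → δ = (W + √(W² + 2kWh))/k
δ = (12.753 + √(162.64 + 20265.8))/2.6051 = (12.753 + 142.93)/2.6051 = 59.76 mm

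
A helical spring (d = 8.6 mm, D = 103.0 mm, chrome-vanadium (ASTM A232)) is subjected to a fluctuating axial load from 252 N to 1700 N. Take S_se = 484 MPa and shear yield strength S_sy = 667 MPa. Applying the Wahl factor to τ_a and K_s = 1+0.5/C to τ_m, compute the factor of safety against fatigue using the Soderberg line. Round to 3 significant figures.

0.758

C = D/d = 103.0/8.6 = 11.9767; K_W = (4C−1)/(4C−4)+0.615/C = 1.1197; K_s = 1+0.5/C = 1.0417
F_a = (F_max−F_min)/2 = 724 N; F_m = (F_max+F_min)/2 = 976 N
τ_a = K_W·8F_aD/(πd³) = 1.1197 × 298.55 = 334.28 MPa
τ_m = K_s·8F_mD/(πd³) = 1.0417 × 402.47 = 419.27 MPa
Soderberg: 1/n_f = τ_a/S_se + τ_m/S_sy = 334.28/484 + 419.27/667 = 0.69067 + 0.62859 = 1.3193
n_f = 1/1.3193 = 0.758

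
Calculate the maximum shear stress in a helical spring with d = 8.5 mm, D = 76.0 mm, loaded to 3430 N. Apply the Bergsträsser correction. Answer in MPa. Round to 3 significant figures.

1250 MPa

Spring index C = D/d = 76.0/8.5 = 8.9412
K_B = (4C+2)/(4C−3) = 37.765/32.765 = 1.1526
τ₀ = 8FD/(πd³) = 8·3430·76.0/(π·8.5³) = 2.08544e+06/1929.3 = 1080.9 MPa
τ_max = K·τ₀ = 1.1526 × 1080.9 = 1245.9 MPa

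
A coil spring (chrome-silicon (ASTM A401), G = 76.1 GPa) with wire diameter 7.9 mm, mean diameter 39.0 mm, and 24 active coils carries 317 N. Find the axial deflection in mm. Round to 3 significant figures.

k = Gd⁴/(8D³N_a) = (76.1×10³)(7.9⁴)/(8·39.0³·24) = 26.025 N/mm
δ = F/k = 317 / 26.025 = 12.18 mm

12.2 mm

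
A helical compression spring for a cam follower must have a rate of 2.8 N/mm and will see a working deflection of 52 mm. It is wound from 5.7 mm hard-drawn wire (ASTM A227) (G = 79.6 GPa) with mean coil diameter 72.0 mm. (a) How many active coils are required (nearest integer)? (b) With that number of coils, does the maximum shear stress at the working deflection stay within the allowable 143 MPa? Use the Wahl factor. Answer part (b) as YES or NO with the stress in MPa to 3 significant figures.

(a) 10 coils; (b) NO, τ_max = 161 MPa

N_a = Gd⁴/(8D³k) = (79.6×10³)(5.7⁴)/(8·72.0³·2.8) = 10.05 → N_a = 10
Actual rate k = Gd⁴/(8D³·10) = 2.814 N/mm
Working load F = kδ = 2.814·52 = 146.33 N
C = 72.0/5.7 = 12.6316; K_W = (4C−1)/(4C−4)+0.615/C = 1.1132
τ_max = K_W·8FD/(πd³) = 1.1132·144.87 = 161.26 MPa
τ_max > 143 MPa → exceeds allowable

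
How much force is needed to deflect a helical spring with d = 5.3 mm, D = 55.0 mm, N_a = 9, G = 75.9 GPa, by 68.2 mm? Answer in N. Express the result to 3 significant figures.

k = Gd⁴/(8D³N_a) = (75.9×10³)(5.3⁴)/(8·55.0³·9) = 4.9995 N/mm
F = k·δ = 4.9995 × 68.2 = 340.96 N

341 N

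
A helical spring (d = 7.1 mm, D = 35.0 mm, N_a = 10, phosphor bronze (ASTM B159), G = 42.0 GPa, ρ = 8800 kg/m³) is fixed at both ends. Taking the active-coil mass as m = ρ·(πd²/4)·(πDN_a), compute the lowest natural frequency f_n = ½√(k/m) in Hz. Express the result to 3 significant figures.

k = Gd⁴/(8D³N_a) = (42.0×10³)(7.1⁴)/(8·35.0³·10) = 31.116 N/mm = 31116 N/m
Wire length L = πDN_a = π·35.0·10 = 1099.6 mm
m = ρ·(πd²/4)·L = 8800 × 39.592×10⁻⁶ m² × 1.0996 m = 0.3831 kg
f_n = ½√(k/m) = 0.5·√(31116/0.3831) = 0.5·√(81223) = 142.5 Hz

142 Hz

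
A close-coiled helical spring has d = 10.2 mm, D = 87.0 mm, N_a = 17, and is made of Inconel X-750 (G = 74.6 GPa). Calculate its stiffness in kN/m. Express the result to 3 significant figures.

9.02 kN/m

k = Gd⁴/(8D³N_a) = (74.6×10³ × 10.2⁴) / (8 × 87.0³ × 17)
  = 8.07494e+08 / 8.95564e+07 = 9.0166 N/mm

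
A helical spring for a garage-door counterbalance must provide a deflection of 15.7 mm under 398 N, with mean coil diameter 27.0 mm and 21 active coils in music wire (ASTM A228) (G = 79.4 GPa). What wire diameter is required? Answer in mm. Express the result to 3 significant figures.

5.70 mm

Required rate k = F/δ = 398/15.7 = 25.35 N/mm
d = (8D³N_a·k / G)^(1/4) = (8·27.0³·21·25.35 / (79.4×10³))^0.25
  = (1055.8)^0.25 = 5.7002 mm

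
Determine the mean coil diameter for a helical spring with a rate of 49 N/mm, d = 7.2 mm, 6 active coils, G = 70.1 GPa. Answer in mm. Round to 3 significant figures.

43.1 mm

D = (Gd⁴/(8N_a·k))^(1/3) = (70.1×10³·7.2⁴/(8·6·49))^(1/3)
  = (80096)^(1/3) = 43.1059 mm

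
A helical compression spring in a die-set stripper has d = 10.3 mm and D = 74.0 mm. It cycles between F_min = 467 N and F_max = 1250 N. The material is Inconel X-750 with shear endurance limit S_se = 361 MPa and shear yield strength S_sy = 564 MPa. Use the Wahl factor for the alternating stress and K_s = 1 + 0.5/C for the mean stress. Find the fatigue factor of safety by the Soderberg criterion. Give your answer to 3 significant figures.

1.97

C = D/d = 74.0/10.3 = 7.1845; K_W = (4C−1)/(4C−4)+0.615/C = 1.2069; K_s = 1+0.5/C = 1.0696
F_a = (F_max−F_min)/2 = 391.5 N; F_m = (F_max+F_min)/2 = 858.5 N
τ_a = K_W·8F_aD/(πd³) = 1.2069 × 67.514 = 81.48 MPa
τ_m = K_s·8F_mD/(πd³) = 1.0696 × 148.05 = 158.35 MPa
Soderberg: 1/n_f = τ_a/S_se + τ_m/S_sy = 81.48/361 + 158.35/564 = 0.22571 + 0.28076 = 0.50647
n_f = 1/0.50647 = 1.974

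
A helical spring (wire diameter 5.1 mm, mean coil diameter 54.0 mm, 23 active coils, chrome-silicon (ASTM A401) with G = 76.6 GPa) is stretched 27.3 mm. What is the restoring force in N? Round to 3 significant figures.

k = Gd⁴/(8D³N_a) = (76.6×10³)(5.1⁴)/(8·54.0³·23) = 1.7886 N/mm
F = k·δ = 1.7886 × 27.3 = 48.828 N

48.8 N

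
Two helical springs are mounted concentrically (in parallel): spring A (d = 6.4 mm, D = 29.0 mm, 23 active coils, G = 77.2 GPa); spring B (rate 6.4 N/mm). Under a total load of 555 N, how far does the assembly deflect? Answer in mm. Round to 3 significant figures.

k_A = Gd⁴/(8D³N_a) = (77.2×10³)(6.4⁴)/(8·29.0³·23) = 28.862 N/mm
Parallel: k_eq = 28.862 + 6.4 = 35.262 N/mm
δ = F/k_eq = 555/35.262 = 15.739 mm

15.7 mm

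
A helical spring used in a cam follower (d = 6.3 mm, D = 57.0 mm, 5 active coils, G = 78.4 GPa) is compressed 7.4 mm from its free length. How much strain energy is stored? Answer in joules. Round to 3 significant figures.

0.456 J

k = Gd⁴/(8D³N_a) = (78.4×10³)(6.3⁴)/(8·57.0³·5) = 16.672 N/mm
U = ½kδ² = 0.5 × 16.672 × 7.4² = 456.49 N·mm = 0.45649 J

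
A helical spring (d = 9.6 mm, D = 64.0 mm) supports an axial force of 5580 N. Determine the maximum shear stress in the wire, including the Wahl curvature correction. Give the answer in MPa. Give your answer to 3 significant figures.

Spring index C = D/d = 64.0/9.6 = 6.6667
K_W = (4C−1)/(4C−4) + 0.615/C = 25.667/22.667 + 0.0922 = 1.2246
τ₀ = 8FD/(πd³) = 8·5580·64.0/(π·9.6³) = 2.85696e+06/2779.5 = 1027.9 MPa
τ_max = K·τ₀ = 1.2246 × 1027.9 = 1258.7 MPa

1260 MPa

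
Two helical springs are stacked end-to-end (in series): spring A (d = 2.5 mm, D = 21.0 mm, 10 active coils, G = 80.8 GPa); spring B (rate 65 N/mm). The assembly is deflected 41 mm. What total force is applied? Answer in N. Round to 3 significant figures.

164 N

k_A = Gd⁴/(8D³N_a) = (80.8×10³)(2.5⁴)/(8·21.0³·10) = 4.2601 N/mm
Series: 1/k_eq = 1/4.2601 + 1/65 = 0.25012; k_eq = 3.9981 N/mm
F = k_eq·δ = 3.9981·41 = 163.92 N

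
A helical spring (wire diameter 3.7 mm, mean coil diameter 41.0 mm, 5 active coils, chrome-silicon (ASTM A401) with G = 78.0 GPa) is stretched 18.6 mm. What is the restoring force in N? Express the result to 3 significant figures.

98.6 N

k = Gd⁴/(8D³N_a) = (78.0×10³)(3.7⁴)/(8·41.0³·5) = 5.3026 N/mm
F = k·δ = 5.3026 × 18.6 = 98.629 N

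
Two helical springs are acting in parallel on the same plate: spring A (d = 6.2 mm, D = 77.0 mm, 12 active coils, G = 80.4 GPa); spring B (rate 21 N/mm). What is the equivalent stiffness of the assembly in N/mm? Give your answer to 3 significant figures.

k_A = Gd⁴/(8D³N_a) = (80.4×10³)(6.2⁴)/(8·77.0³·12) = 2.7107 N/mm
Parallel: k_eq = 2.7107 + 21 = 23.711 N/mm

23.7 N/mm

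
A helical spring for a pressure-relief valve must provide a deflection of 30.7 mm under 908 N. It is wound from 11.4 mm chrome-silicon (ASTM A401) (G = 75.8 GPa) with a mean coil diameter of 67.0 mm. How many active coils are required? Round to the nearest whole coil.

Required rate k = F/δ = 908/30.7 = 29.577 N/mm
N_a = Gd⁴/(8D³k) = (75.8×10³ × 11.4⁴)/(8 × 67.0³ × 29.577)
    = 1.28023e+09 / 7.11642e+07 = 17.99 → 18 coils

18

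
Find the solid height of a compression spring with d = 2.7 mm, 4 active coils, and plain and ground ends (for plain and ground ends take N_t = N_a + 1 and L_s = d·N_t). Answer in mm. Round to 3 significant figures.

plain and ground ends: N_t = N_a + 1 = 4 + 1 = 5
L_s = d·N_t = 2.7 × 5 = 13.5 mm

13.5 mm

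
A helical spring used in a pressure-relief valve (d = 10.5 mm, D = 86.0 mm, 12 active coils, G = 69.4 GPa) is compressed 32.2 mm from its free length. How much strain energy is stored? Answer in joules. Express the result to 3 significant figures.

k = Gd⁴/(8D³N_a) = (69.4×10³)(10.5⁴)/(8·86.0³·12) = 13.815 N/mm
U = ½kδ² = 0.5 × 13.815 × 32.2² = 7162 N·mm = 7.162 J

7.16 J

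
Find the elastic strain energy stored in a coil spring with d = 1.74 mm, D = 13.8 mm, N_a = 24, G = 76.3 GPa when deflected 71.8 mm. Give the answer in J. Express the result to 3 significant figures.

3.57 J

k = Gd⁴/(8D³N_a) = (76.3×10³)(1.74⁴)/(8·13.8³·24) = 1.3861 N/mm
U = ½kδ² = 0.5 × 1.3861 × 71.8² = 3572.7 N·mm = 3.5727 J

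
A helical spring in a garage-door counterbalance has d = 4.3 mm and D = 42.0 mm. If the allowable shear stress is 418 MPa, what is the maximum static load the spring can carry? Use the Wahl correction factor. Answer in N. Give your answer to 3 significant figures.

C = D/d = 42.0/4.3 = 9.7674
K_W = (4C−1)/(4C−4) + 0.615/C = 38.070/35.070 + 0.0630 = 1.1485
τ_max = K·8FD/(πd³) → F_max = τ_allow·πd³/(8DK)
F_max = 418·π·4.3³/(8·42.0·1.1485) = 1.0441e+05/385.9 = 270.56 N

271 N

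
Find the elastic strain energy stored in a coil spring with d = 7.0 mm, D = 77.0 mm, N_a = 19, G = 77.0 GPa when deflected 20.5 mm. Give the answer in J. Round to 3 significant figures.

k = Gd⁴/(8D³N_a) = (77.0×10³)(7.0⁴)/(8·77.0³·19) = 2.6642 N/mm
U = ½kδ² = 0.5 × 2.6642 × 20.5² = 559.82 N·mm = 0.55982 J

0.560 J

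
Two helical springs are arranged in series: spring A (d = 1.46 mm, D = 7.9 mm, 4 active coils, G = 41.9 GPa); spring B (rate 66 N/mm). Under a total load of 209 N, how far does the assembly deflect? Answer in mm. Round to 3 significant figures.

k_A = Gd⁴/(8D³N_a) = (41.9×10³)(1.46⁴)/(8·7.9³·4) = 12.067 N/mm
Series: 1/k_eq = 1/12.067 + 1/66 = 0.098023; k_eq = 10.202 N/mm
δ = F/k_eq = 209/10.202 = 20.487 mm

20.5 mm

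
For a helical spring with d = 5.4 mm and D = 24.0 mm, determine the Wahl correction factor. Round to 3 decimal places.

1.356

C = D/d = 24.0/5.4 = 4.4444
K_W = (4C−1)/(4C−4) + 0.615/C = 16.778/13.778 + 0.1384 = 1.3561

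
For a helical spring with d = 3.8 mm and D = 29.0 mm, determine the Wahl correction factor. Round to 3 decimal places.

C = D/d = 29.0/3.8 = 7.6316
K_W = (4C−1)/(4C−4) + 0.615/C = 29.526/26.526 + 0.0806 = 1.1937

1.194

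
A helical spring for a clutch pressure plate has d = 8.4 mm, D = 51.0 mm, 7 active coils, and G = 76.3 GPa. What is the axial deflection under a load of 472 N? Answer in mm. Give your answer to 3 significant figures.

9.23 mm

k = Gd⁴/(8D³N_a) = (76.3×10³)(8.4⁴)/(8·51.0³·7) = 51.138 N/mm
δ = F/k = 472 / 51.138 = 9.2299 mm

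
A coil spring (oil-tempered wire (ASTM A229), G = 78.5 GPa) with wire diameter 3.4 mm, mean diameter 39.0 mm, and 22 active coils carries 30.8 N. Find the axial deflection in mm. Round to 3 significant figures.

k = Gd⁴/(8D³N_a) = (78.5×10³)(3.4⁴)/(8·39.0³·22) = 1.0048 N/mm
δ = F/k = 30.8 / 1.0048 = 30.653 mm

30.7 mm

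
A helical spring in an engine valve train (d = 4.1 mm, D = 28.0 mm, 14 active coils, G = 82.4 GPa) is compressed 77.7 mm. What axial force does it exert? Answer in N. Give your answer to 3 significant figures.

736 N

k = Gd⁴/(8D³N_a) = (82.4×10³)(4.1⁴)/(8·28.0³·14) = 9.4704 N/mm
F = k·δ = 9.4704 × 77.7 = 735.85 N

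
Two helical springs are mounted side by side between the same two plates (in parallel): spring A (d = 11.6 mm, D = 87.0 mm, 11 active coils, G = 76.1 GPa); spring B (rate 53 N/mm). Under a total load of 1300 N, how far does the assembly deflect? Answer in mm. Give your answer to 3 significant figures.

k_A = Gd⁴/(8D³N_a) = (76.1×10³)(11.6⁴)/(8·87.0³·11) = 23.778 N/mm
Parallel: k_eq = 23.778 + 53 = 76.778 N/mm
δ = F/k_eq = 1300/76.778 = 16.932 mm

16.9 mm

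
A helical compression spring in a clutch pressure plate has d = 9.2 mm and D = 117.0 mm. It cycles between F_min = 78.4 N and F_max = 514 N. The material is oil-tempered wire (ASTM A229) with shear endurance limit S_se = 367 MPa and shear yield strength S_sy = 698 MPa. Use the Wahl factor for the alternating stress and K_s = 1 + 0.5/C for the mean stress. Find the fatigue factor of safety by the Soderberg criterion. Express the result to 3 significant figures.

2.37

C = D/d = 117.0/9.2 = 12.7174; K_W = (4C−1)/(4C−4)+0.615/C = 1.1124; K_s = 1+0.5/C = 1.0393
F_a = (F_max−F_min)/2 = 217.8 N; F_m = (F_max+F_min)/2 = 296.2 N
τ_a = K_W·8F_aD/(πd³) = 1.1124 × 83.334 = 92.698 MPa
τ_m = K_s·8F_mD/(πd³) = 1.0393 × 113.33 = 117.79 MPa
Soderberg: 1/n_f = τ_a/S_se + τ_m/S_sy = 92.698/367 + 117.79/698 = 0.25258 + 0.16875 = 0.42133
n_f = 1/0.42133 = 2.373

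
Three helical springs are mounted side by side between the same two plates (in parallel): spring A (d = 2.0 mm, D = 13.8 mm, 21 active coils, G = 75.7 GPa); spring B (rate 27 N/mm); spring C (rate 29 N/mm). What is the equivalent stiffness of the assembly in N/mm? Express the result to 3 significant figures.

k_A = Gd⁴/(8D³N_a) = (75.7×10³)(2.0⁴)/(8·13.8³·21) = 2.7433 N/mm
Parallel: k_eq = 2.7433 + 27 + 29 = 58.743 N/mm

58.7 N/mm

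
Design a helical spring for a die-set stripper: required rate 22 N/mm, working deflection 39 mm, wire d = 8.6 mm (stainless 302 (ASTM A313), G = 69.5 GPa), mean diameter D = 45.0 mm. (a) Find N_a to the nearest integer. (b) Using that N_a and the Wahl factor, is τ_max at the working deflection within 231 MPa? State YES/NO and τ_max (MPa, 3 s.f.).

(a) 24 coils; (b) YES, τ_max = 198 MPa

N_a = Gd⁴/(8D³k) = (69.5×10³)(8.6⁴)/(8·45.0³·22) = 23.7 → N_a = 24
Actual rate k = Gd⁴/(8D³·24) = 21.729 N/mm
Working load F = kδ = 21.729·39 = 847.43 N
C = 45.0/8.6 = 5.2326; K_W = (4C−1)/(4C−4)+0.615/C = 1.2947
τ_max = K_W·8FD/(πd³) = 1.2947·152.67 = 197.67 MPa
τ_max ≤ 231 MPa → acceptable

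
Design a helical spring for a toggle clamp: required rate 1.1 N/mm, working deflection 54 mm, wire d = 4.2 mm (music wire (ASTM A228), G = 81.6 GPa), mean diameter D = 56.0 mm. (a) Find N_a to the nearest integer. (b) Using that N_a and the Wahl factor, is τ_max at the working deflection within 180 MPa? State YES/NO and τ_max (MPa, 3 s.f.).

(a) 16 coils; (b) YES, τ_max = 130 MPa

N_a = Gd⁴/(8D³k) = (81.6×10³)(4.2⁴)/(8·56.0³·1.1) = 16.43 → N_a = 16
Actual rate k = Gd⁴/(8D³·16) = 1.1296 N/mm
Working load F = kδ = 1.1296·54 = 60.997 N
C = 56.0/4.2 = 13.3333; K_W = (4C−1)/(4C−4)+0.615/C = 1.1069
τ_max = K_W·8FD/(πd³) = 1.1069·117.41 = 129.96 MPa
τ_max ≤ 180 MPa → acceptable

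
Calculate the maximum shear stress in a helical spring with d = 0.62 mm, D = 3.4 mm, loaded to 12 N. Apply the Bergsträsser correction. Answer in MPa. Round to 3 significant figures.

Spring index C = D/d = 3.4/0.62 = 5.4839
K_B = (4C+2)/(4C−3) = 23.935/18.935 = 1.2641
τ₀ = 8FD/(πd³) = 8·12·3.4/(π·0.62³) = 326.4/0.74873 = 435.94 MPa
τ_max = K·τ₀ = 1.2641 × 435.94 = 551.05 MPa

551 MPa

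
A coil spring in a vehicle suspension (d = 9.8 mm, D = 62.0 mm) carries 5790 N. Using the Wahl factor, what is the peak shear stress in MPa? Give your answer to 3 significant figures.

Spring index C = D/d = 62.0/9.8 = 6.3265
K_W = (4C−1)/(4C−4) + 0.615/C = 24.306/21.306 + 0.0972 = 1.2380
τ₀ = 8FD/(πd³) = 8·5790·62.0/(π·9.8³) = 2.87184e+06/2956.8 = 971.25 MPa
τ_max = K·τ₀ = 1.2380 × 971.25 = 1202.4 MPa

1200 MPa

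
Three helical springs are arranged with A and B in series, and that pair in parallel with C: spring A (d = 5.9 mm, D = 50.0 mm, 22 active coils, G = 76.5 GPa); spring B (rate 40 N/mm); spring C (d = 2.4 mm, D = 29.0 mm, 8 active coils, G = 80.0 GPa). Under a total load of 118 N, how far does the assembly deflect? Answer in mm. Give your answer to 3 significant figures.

k_A = Gd⁴/(8D³N_a) = (76.5×10³)(5.9⁴)/(8·50.0³·22) = 4.2135 N/mm
k_C = Gd⁴/(8D³N_a) = (80.0×10³)(2.4⁴)/(8·29.0³·8) = 1.7004 N/mm
Springs A,B series: k_AB = 1/(1/4.2135+1/40) = 3.812 N/mm; parallel with C: k_eq = 3.812+1.7004 = 5.5124 N/mm
δ = F/k_eq = 118/5.5124 = 21.406 mm

21.4 mm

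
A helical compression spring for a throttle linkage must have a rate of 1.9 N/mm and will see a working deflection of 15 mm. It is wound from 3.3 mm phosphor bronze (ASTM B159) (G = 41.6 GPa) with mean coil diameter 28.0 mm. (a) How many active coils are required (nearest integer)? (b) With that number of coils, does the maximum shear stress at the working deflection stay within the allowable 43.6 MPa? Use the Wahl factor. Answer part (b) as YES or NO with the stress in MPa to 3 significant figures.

N_a = Gd⁴/(8D³k) = (41.6×10³)(3.3⁴)/(8·28.0³·1.9) = 14.79 → N_a = 15
Actual rate k = Gd⁴/(8D³·15) = 1.8728 N/mm
Working load F = kδ = 1.8728·15 = 28.092 N
C = 28.0/3.3 = 8.4848; K_W = (4C−1)/(4C−4)+0.615/C = 1.1727
τ_max = K_W·8FD/(πd³) = 1.1727·55.737 = 65.362 MPa
τ_max > 43.6 MPa → exceeds allowable

(a) 15 coils; (b) NO, τ_max = 65.4 MPa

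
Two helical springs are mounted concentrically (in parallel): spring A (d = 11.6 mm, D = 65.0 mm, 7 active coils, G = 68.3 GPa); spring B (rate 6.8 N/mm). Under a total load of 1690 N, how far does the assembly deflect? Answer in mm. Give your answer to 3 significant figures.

19.4 mm

k_A = Gd⁴/(8D³N_a) = (68.3×10³)(11.6⁴)/(8·65.0³·7) = 80.413 N/mm
Parallel: k_eq = 80.413 + 6.8 = 87.213 N/mm
δ = F/k_eq = 1690/87.213 = 19.378 mm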